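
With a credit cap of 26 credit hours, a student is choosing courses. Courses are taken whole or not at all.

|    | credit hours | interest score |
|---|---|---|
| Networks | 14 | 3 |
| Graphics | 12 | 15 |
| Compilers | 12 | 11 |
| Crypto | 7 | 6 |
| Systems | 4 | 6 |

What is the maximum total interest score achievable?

Allowing fractional choices, the relaxed optimum would be about 30.2, but courses are indivisible.
Graphics + Compilers: credit hours 12 + 12 = 24 ≤ 26, interest score 15 + 11 = 26.
Graphics + Crypto + Systems: credit hours 12 + 7 + 4 = 23 ≤ 26, interest score 15 + 6 + 6 = 27.
Best is Graphics, Crypto, and Systems with total interest score 27.

27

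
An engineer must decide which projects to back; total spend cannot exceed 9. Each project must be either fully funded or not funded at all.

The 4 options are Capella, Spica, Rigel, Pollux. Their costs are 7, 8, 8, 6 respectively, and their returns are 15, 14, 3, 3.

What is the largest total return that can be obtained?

Allowing fractional choices, the relaxed optimum would be about 18.5, but projects are indivisible.
Pollux: cost 6 ≤ 9, return 3.
Spica: cost 8 ≤ 9, return 14.
Capella: cost 7 ≤ 9, return 15.
Best is Capella with total return 15.

15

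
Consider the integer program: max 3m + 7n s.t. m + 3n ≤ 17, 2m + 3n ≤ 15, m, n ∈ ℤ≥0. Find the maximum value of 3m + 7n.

35

(m,n)=(0,5): 1·0+3·5=15≤17, 2·0+3·5=15≤15, objective 35.
(m,n)=(1,4): 1·1+3·4=13≤17, 2·1+3·4=14≤15, objective 31.
(m,n)=(0,4): 1·0+3·4=12≤17, 2·0+3·4=12≤15, objective 28.
No feasible integer point exceeds 35.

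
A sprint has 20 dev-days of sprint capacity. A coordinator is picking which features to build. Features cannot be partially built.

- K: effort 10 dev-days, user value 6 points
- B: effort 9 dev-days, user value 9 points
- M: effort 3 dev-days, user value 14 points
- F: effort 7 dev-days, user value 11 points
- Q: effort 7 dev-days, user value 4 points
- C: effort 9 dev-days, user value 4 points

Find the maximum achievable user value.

Take B, M, and F: effort 9 + 3 + 7 = 19 ≤ 20, user value 9 + 14 + 11 = 34.
No other feasible combination does better.

34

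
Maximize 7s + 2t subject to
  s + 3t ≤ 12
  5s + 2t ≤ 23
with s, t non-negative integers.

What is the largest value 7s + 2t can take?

(s,t)=(4,1): 1·4+3·1=7≤12, 5·4+2·1=22≤23, objective 30.
(s,t)=(4,0): 1·4+3·0=4≤12, 5·4+2·0=20≤23, objective 28.
(s,t)=(3,2): 1·3+3·2=9≤12, 5·3+2·2=19≤23, objective 25.
Maximum is 30 at (s,t)=(4,1).

30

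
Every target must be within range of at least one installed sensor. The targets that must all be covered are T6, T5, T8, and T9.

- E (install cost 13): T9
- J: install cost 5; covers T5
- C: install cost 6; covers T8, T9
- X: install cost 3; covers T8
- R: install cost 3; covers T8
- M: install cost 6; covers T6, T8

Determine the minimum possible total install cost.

17

Choose J, C, and M: together they cover T6, T5, T8, T9 — every target.
Total install cost: 5 + 6 + 6 = 17.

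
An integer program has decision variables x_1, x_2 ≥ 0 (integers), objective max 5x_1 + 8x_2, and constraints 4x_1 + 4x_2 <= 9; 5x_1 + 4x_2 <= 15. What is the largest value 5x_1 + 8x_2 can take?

(x_1,x_2)=(0,2): 4·0+4·2=8≤9, 5·0+4·2=8≤15, objective 16.
(x_1,x_2)=(1,1): 4·1+4·1=8≤9, 5·1+4·1=9≤15, objective 13.
(x_1,x_2)=(0,1): 4·0+4·1=4≤9, 5·0+4·1=4≤15, objective 8.
The best lattice point is (0,2), giving 16.

16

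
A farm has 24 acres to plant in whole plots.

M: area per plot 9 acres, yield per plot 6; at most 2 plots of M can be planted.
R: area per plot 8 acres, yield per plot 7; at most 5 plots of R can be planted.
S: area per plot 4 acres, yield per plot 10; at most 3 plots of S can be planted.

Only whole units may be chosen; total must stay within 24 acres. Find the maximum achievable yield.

1×R and 3×S: area 20 ≤ 24, yield 1·7 + 3·10 = 37.
1×M and 3×S: area 21 ≤ 24, yield 1·6 + 3·10 = 36.
Best is 37.

37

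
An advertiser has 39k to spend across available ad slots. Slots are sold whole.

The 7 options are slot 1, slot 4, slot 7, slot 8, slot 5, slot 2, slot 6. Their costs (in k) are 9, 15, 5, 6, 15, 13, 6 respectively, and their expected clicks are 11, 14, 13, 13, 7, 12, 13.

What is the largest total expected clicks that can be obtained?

62

Allowing fractional choices, the relaxed optimum would be about 62.1, but ad slots are indivisible.
slot 1 + slot 7 + slot 8 + slot 2 + slot 6: cost 9 + 5 + 6 + 13 + 6 = 39 ≤ 39, expected clicks 11 + 13 + 13 + 12 + 13 = 62.
slot 4 + slot 7 + slot 8 + slot 6: cost 15 + 5 + 6 + 6 = 32 ≤ 39, expected clicks 14 + 13 + 13 + 13 = 53.
Best is slot 1, slot 7, slot 8, slot 2, and slot 6 with total expected clicks 62.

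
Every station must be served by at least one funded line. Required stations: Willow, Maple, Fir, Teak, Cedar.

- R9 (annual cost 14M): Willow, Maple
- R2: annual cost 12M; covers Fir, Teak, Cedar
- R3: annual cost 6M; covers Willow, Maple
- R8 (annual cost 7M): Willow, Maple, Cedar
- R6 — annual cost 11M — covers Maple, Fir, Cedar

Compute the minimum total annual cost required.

This is a weighted set-cover instance.
The greedy cost-per-new-station heuristic would pick R8 and R2 for 19, but a cheaper cover exists.
Choose R2 and R3: together they cover Willow, Maple, Fir, Teak, Cedar — every station.
Total annual cost: 12 + 6 = 18.
No cover costs less than 18.

18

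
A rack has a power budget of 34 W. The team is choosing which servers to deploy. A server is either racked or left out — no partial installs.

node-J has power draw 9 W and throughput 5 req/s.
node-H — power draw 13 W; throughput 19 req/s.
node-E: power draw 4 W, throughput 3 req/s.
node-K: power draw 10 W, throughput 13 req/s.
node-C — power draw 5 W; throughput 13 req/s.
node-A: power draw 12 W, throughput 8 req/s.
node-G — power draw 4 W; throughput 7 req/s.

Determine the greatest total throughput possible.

52

Allowing fractional choices, the relaxed optimum would be about 53.5, but servers are indivisible.
node-H + node-K + node-C + node-G: power draw 13 + 10 + 5 + 4 = 32 ≤ 34, throughput 19 + 13 + 13 + 7 = 52.
node-H + node-E + node-K + node-C: power draw 13 + 4 + 10 + 5 = 32 ≤ 34, throughput 19 + 3 + 13 + 13 = 48.
node-H + node-C + node-A + node-G: power draw 13 + 5 + 12 + 4 = 34 ≤ 34, throughput 19 + 13 + 8 + 7 = 47.
Best is node-H, node-K, node-C, and node-G with total throughput 52.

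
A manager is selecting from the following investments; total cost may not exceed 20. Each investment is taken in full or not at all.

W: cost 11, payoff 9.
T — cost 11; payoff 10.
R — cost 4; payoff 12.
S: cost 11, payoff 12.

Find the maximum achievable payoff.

This is an integer program with binary decision variables.
Take R and S: cost 4 + 11 = 15 ≤ 20, payoff 12 + 12 = 24.
No other feasible combination does better.

24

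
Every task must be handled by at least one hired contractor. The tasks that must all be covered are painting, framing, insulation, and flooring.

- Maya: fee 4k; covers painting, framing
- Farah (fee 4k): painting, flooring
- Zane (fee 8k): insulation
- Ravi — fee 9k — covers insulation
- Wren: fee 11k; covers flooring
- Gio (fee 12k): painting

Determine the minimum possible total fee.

Choose Maya, Farah, and Zane: together they cover painting, framing, insulation, flooring — every task.
Total fee: 4 + 4 + 8 = 16.
No cover costs less than 16.

16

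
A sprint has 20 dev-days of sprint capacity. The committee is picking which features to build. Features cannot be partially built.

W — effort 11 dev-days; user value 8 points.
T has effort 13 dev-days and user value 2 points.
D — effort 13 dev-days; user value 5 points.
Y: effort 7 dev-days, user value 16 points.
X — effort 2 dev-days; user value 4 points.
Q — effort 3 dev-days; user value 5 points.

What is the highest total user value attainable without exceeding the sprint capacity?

28

Allowing fractional choices, the relaxed optimum would be about 30.8, but features are indivisible.
W + Y: effort 11 + 7 = 18 ≤ 20, user value 8 + 16 = 24.
W + Y + X: effort 11 + 7 + 2 = 20 ≤ 20, user value 8 + 16 + 4 = 28.
Y + X + Q: effort 7 + 2 + 3 = 12 ≤ 20, user value 16 + 4 + 5 = 25.
Best is W, Y, and X with total user value 28.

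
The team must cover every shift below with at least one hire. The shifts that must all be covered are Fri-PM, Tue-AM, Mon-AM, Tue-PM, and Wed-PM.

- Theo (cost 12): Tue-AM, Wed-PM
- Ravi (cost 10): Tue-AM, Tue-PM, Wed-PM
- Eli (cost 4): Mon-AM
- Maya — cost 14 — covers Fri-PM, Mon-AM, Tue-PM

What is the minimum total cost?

24

This is a weighted set-cover instance.
Choose Ravi and Maya: together they cover Fri-PM, Tue-AM, Mon-AM, Tue-PM, Wed-PM — every shift.
Total cost: 10 + 14 = 24.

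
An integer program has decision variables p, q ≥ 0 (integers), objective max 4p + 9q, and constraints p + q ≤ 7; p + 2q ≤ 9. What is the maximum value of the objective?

40

(p,q)=(1,4) is feasible, giving 40.
(p,q)=(0,4) is feasible, giving 36.
No feasible integer point exceeds 40.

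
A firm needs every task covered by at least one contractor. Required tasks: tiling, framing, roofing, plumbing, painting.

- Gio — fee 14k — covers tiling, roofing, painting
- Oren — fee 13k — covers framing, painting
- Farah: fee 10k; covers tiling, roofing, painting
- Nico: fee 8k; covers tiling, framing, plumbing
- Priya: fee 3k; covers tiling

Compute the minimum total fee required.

Choose Farah and Nico: together they cover tiling, framing, roofing, plumbing, painting — every task.
Total fee: 10 + 8 = 18.
No cover costs less than 18.

18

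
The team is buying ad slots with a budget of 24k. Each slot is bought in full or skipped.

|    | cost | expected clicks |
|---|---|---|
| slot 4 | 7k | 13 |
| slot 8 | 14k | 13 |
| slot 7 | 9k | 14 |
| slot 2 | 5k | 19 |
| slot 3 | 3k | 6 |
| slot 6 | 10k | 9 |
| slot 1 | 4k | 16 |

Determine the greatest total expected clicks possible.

slot 4 + slot 2 + slot 3 + slot 1: cost 7 + 5 + 3 + 4 = 19 ≤ 24, expected clicks 13 + 19 + 6 + 16 = 54.
slot 7 + slot 2 + slot 3 + slot 1: cost 9 + 5 + 3 + 4 = 21 ≤ 24, expected clicks 14 + 19 + 6 + 16 = 55.
Best is slot 7, slot 2, slot 3, and slot 1 with total expected clicks 55.

55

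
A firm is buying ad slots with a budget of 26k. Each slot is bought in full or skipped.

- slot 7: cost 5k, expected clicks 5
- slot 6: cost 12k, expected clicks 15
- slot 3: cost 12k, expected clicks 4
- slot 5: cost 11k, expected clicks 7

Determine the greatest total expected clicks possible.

22

Treat it as a binary knapsack problem.
Take slot 6 and slot 5: cost 12 + 11 = 23 ≤ 26, expected clicks 15 + 7 = 22.
No other feasible combination does better.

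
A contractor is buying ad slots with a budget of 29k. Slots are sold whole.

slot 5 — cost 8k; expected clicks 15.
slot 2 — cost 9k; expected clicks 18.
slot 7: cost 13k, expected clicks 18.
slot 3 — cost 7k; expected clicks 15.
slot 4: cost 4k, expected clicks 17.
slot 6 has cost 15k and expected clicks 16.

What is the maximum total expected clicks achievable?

This is a 0-1 knapsack instance.
slot 5 + slot 2 + slot 3 + slot 4: cost 8 + 9 + 7 + 4 = 28 ≤ 29, expected clicks 15 + 18 + 15 + 17 = 65.
slot 2 + slot 7 + slot 4: cost 9 + 13 + 4 = 26 ≤ 29, expected clicks 18 + 18 + 17 = 53.
slot 2 + slot 4 + slot 6: cost 9 + 4 + 15 = 28 ≤ 29, expected clicks 18 + 17 + 16 = 51.
Best is slot 5, slot 2, slot 3, and slot 4 with total expected clicks 65.

65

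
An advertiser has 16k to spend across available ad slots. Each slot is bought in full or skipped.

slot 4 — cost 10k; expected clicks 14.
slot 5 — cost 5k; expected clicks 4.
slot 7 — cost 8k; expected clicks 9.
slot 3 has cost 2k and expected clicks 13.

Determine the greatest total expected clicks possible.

This is a 0-1 knapsack instance.
slot 5 + slot 7 + slot 3: cost 5 + 8 + 2 = 15 ≤ 16, expected clicks 4 + 9 + 13 = 26.
slot 4 + slot 3: cost 10 + 2 = 12 ≤ 16, expected clicks 14 + 13 = 27.
Best is slot 4 and slot 3 with total expected clicks 27.

27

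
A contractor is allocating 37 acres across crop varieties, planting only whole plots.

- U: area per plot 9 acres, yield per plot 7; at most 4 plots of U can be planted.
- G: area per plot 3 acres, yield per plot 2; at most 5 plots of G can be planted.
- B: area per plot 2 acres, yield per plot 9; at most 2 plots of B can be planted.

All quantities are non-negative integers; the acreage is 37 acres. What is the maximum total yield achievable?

B has the best ratio (9/2); taking only B gives at most 2×9 = 18 (stopped by the supply cap of 2).
Mixing does better — 3×U, 2×G, and 2×B: area 37 ≤ 37, yield 3·7 + 2·2 + 2·9 = 43.

43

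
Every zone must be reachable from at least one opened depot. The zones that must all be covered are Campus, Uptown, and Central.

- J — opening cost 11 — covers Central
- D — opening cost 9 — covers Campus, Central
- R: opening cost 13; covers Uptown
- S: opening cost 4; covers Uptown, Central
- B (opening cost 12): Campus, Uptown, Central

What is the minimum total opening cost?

12

B alone covers Campus, Uptown, Central — every zone.
Total opening cost: 12.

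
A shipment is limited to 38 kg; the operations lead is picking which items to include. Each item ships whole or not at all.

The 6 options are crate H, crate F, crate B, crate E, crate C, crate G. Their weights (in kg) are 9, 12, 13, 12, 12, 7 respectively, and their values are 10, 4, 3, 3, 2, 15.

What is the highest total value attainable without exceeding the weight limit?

29

Allowing fractional choices, the relaxed optimum would be about 31.5, but items are indivisible.
crate H + crate F + crate G: weight 9 + 12 + 7 = 28 ≤ 38, value 10 + 4 + 15 = 29.
crate H + crate E + crate G: weight 9 + 12 + 7 = 28 ≤ 38, value 10 + 3 + 15 = 28.
crate H + crate B + crate G: weight 9 + 13 + 7 = 29 ≤ 38, value 10 + 3 + 15 = 28.
Best is crate H, crate F, and crate G with total value 29.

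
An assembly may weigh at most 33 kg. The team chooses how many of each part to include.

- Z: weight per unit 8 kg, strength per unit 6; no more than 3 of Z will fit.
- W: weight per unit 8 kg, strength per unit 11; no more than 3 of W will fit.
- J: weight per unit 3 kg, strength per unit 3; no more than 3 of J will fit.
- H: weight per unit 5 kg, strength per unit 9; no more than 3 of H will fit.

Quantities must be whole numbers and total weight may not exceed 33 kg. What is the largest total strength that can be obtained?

This is a bounded integer knapsack.
H has the best ratio (9/5); taking only H gives at most 3×9 = 27 (stopped by the supply cap of 3).
Mixing does better — 2×W and 3×H: weight 31 ≤ 33, strength 2·11 + 3·9 = 49.

49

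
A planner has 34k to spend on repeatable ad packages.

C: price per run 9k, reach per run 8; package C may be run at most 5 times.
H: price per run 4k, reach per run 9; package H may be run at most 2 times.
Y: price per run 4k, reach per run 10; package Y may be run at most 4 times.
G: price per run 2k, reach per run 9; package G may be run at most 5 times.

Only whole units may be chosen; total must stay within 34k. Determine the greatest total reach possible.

1×H, 4×Y, and 5×G: price 30 ≤ 34, reach 1·9 + 4·10 + 5·9 = 94.
2×H, 4×Y, and 5×G: price 34 ≤ 34, reach 2·9 + 4·10 + 5·9 = 103.
Best is 103.

103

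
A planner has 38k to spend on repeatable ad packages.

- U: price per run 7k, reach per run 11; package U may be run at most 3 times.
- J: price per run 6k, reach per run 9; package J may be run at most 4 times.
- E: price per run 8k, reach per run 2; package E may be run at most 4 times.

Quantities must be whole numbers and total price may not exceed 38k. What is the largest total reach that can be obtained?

U has the best ratio (11/7); taking only U gives at most 3×11 = 33 (stopped by the supply cap of 3).
Mixing does better — 2×U and 4×J: price 38 ≤ 38, reach 2·11 + 4·9 = 58.

58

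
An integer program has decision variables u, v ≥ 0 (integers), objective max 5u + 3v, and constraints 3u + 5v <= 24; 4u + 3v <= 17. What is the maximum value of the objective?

(u,v)=(4,0): 3·4+5·0=12≤24, 4·4+3·0=16≤17, objective 20.
(u,v)=(3,1): 3·3+5·1=14≤24, 4·3+3·1=15≤17, objective 18.
(u,v)=(3,0): 3·3+5·0=9≤24, 4·3+3·0=12≤17, objective 15.
Maximum is 20 at (u,v)=(4,0).

20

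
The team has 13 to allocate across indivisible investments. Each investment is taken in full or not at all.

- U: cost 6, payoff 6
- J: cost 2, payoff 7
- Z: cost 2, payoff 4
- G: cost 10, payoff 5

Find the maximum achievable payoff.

Allowing fractional choices, the relaxed optimum would be about 18.5, but investments are indivisible.
J + G: cost 2 + 10 = 12 ≤ 13, payoff 7 + 5 = 12.
U + J + Z: cost 6 + 2 + 2 = 10 ≤ 13, payoff 6 + 7 + 4 = 17.
U + J: cost 6 + 2 = 8 ≤ 13, payoff 6 + 7 = 13.
Best is U, J, and Z with total payoff 17.

17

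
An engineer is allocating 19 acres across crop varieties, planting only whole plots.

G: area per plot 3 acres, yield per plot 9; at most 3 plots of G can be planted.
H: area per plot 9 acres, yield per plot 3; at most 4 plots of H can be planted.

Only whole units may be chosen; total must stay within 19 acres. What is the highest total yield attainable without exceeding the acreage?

30

This is a bounded integer knapsack.
3×G and 1×H: area 18 ≤ 19, yield 3·9 + 1·3 = 30.
3×G: area 9 ≤ 19, yield 3·9 = 27.
Best is 30.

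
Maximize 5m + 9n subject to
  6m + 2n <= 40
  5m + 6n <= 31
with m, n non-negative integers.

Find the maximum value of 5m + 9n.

The continuous relaxation peaks at (0, 5.17) with value 46.50; rounding to a feasible lattice point costs some objective.
(m,n)=(0,5) is feasible, giving 45.
(m,n)=(1,4) is feasible, giving 41.
No feasible integer point exceeds 45.

45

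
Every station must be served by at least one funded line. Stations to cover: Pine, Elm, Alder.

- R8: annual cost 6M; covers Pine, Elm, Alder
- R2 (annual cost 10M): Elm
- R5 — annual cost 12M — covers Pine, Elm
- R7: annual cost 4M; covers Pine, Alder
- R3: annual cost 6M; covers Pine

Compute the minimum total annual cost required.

6

R8 alone covers Pine, Elm, Alder — every station.
Total annual cost: 6.
No cover costs less than 6.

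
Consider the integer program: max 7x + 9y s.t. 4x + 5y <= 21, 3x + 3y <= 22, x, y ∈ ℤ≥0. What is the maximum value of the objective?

The continuous relaxation peaks at (0, 4.2) with value 37.80; rounding to a feasible lattice point costs some objective.
(x,y)=(4,1): 4·4+5·1=21≤21, 3·4+3·1=15≤22, objective 37.
(x,y)=(0,4): 4·0+5·4=20≤21, 3·0+3·4=12≤22, objective 36.
(x,y)=(5,0): 4·5+5·0=20≤21, 3·5+3·0=15≤22, objective 35.
The best lattice point is (4,1), giving 37.

37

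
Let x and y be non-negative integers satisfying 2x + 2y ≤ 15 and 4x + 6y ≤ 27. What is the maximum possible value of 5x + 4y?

30

Relaxing integrality, the LP optimum is 33.75 at (x,y) = (6.75, 0), which is not an integer point.
(x,y)=(6,0) is feasible, giving 30.
(x,y)=(5,1) is feasible, giving 29.
The best lattice point is (6,0), giving 30.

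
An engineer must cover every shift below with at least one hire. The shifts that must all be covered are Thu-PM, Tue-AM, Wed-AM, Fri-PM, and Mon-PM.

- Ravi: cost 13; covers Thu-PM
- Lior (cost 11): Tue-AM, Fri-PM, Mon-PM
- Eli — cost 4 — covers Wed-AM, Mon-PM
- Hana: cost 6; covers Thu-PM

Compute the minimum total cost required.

21

Choose Lior, Eli, and Hana: together they cover Thu-PM, Tue-AM, Wed-AM, Fri-PM, Mon-PM — every shift.
Total cost: 11 + 4 + 6 = 21.
No cover costs less than 21.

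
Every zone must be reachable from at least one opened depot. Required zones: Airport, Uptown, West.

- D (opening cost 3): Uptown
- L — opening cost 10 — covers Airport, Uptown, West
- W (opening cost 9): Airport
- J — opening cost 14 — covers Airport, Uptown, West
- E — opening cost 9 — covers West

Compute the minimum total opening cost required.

10

The greedy cost-per-new-zone heuristic would pick D and L for 13, but a cheaper cover exists.
L alone covers Airport, Uptown, West — every zone.
Total opening cost: 10.
No cover costs less than 10.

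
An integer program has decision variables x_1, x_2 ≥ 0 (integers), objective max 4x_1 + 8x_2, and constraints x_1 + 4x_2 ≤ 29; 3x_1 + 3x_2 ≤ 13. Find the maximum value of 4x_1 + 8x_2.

32

(x_1,x_2)=(0,4) is feasible, giving 32.
(x_1,x_2)=(1,3) is feasible, giving 28.
The best lattice point is (0,4), giving 32.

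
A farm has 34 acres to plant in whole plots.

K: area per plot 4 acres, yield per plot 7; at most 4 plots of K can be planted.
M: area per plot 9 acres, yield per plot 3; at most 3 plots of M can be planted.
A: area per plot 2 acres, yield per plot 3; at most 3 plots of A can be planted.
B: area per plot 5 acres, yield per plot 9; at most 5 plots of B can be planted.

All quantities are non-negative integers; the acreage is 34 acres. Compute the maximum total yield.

60

This is a bounded integer knapsack.
3×K, 1×A, and 4×B: area 34 ≤ 34, yield 3·7 + 1·3 + 4·9 = 60.
2×K and 5×B: area 33 ≤ 34, yield 2·7 + 5·9 = 59.
Best is 60.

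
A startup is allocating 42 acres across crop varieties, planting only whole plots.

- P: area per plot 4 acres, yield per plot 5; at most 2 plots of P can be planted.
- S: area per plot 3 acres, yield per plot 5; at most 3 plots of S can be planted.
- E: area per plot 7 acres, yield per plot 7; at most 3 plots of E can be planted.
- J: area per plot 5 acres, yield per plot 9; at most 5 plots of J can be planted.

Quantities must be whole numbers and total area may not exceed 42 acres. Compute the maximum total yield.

J has the best ratio (9/5); taking only J gives at most 5×9 = 45 (stopped by the supply cap of 5).
Mixing does better — 2×P, 3×S, and 5×J: area 42 ≤ 42, yield 2·5 + 3·5 + 5·9 = 70.

70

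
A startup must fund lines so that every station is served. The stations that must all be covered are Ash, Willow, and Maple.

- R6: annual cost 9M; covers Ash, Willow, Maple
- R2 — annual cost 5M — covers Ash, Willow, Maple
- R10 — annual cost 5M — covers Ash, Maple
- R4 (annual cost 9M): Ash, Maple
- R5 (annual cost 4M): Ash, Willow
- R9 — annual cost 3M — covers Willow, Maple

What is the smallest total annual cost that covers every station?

The greedy cost-per-new-station heuristic would pick R9 and R5 for 7, but a cheaper cover exists.
R2 alone covers Ash, Willow, Maple — every station.
Total annual cost: 5.
No cover costs less than 5.

5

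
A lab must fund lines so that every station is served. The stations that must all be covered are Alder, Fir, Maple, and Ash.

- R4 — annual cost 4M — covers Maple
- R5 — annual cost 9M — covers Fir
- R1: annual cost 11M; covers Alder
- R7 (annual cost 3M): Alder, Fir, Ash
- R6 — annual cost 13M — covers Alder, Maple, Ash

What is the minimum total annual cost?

7

Choose R4 and R7: together they cover Alder, Fir, Maple, Ash — every station.
Total annual cost: 4 + 3 = 7.
No cover costs less than 7.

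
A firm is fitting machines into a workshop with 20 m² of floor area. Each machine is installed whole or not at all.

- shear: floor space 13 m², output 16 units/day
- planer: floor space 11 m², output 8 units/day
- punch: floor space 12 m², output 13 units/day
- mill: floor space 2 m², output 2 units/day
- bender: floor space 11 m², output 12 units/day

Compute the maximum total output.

18

Allowing fractional choices, the relaxed optimum would be about 23.6, but machines are indivisible.
punch + mill: floor space 12 + 2 = 14 ≤ 20, output 13 + 2 = 15.
shear: floor space 13 ≤ 20, output 16.
shear + mill: floor space 13 + 2 = 15 ≤ 20, output 16 + 2 = 18.
Best is shear and mill with total output 18.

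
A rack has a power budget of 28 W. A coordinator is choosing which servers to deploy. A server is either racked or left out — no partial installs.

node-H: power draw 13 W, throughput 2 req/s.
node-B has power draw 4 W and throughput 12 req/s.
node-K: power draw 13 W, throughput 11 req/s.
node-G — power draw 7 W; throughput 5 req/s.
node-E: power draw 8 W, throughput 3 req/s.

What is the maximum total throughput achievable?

28

node-B + node-K + node-G: power draw 4 + 13 + 7 = 24 ≤ 28, throughput 12 + 11 + 5 = 28.
node-B + node-K + node-E: power draw 4 + 13 + 8 = 25 ≤ 28, throughput 12 + 11 + 3 = 26.
node-B + node-K: power draw 4 + 13 = 17 ≤ 28, throughput 12 + 11 = 23.
Best is node-B, node-K, and node-G with total throughput 28.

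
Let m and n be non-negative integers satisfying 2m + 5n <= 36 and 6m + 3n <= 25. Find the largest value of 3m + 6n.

(m,n)=(0,7) is feasible, giving 42.
(m,n)=(1,6) is feasible, giving 39.
(m,n)=(0,6) is feasible, giving 36.
(m,n)=(1,5) is feasible, giving 33.
The best lattice point is (0,7), giving 42.

42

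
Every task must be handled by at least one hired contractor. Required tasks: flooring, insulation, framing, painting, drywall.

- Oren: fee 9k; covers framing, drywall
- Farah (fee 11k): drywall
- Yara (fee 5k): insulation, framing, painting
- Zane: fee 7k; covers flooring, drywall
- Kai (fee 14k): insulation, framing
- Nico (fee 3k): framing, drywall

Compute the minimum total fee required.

12

The greedy cost-per-new-task heuristic would pick Nico, Yara, and Zane for 15, but a cheaper cover exists.
Choose Yara and Zane: together they cover flooring, insulation, framing, painting, drywall — every task.
Total fee: 5 + 7 = 12.
No cover costs less than 12.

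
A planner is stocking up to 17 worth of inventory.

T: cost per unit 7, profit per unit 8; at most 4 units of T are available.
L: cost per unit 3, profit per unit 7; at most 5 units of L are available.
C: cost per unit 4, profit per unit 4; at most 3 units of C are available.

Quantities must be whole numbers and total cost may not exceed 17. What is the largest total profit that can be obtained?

L has the best ratio (7/3); taking only L gives at most 5×7 = 35 (stopped by the cost limit).
Optimal: 5×L: cost 15 ≤ 17, profit 5·7 = 35.

35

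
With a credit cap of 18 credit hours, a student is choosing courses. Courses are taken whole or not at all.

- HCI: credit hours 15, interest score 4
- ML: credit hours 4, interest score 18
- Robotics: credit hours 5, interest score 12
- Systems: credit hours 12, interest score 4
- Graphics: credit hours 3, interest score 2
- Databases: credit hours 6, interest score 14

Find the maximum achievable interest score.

46

Take ML, Robotics, Graphics, and Databases: credit hours 4 + 5 + 3 + 6 = 18 ≤ 18, interest score 18 + 12 + 2 + 14 = 46.
No other feasible combination does better.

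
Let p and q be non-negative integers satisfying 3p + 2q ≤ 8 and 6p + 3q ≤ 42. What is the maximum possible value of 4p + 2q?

10

The continuous relaxation peaks at (2.67, 0) with value 10.67; rounding to a feasible lattice point costs some objective.
(p,q)=(2,1): 3·2+2·1=8≤8, 6·2+3·1=15≤42, objective 10.
(p,q)=(1,2): 3·1+2·2=7≤8, 6·1+3·2=12≤42, objective 8.
(p,q)=(2,0): 3·2+2·0=6≤8, 6·2+3·0=12≤42, objective 8.
Maximum is 10 at (p,q)=(2,1).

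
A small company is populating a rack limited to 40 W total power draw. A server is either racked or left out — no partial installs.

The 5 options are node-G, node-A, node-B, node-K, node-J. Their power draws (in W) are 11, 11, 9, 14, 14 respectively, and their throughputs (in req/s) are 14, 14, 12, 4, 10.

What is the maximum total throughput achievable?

node-G + node-A + node-B: power draw 11 + 11 + 9 = 31 ≤ 40, throughput 14 + 14 + 12 = 40.
node-G + node-A + node-J: power draw 11 + 11 + 14 = 36 ≤ 40, throughput 14 + 14 + 10 = 38.
Best is node-G, node-A, and node-B with total throughput 40.

40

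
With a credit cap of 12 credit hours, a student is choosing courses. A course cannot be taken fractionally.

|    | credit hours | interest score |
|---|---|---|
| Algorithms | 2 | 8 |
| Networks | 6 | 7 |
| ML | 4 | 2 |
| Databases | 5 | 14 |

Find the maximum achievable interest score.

24

Take Algorithms, ML, and Databases: credit hours 2 + 4 + 5 = 11 ≤ 12, interest score 8 + 2 + 14 = 24.
No other feasible combination does better.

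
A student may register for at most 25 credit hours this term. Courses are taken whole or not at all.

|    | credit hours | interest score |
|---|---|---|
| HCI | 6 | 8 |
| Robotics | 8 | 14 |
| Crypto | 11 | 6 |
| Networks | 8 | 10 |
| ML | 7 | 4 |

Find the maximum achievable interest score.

Allowing fractional choices, the relaxed optimum would be about 33.7, but courses are indivisible.
HCI + Robotics + Networks: credit hours 6 + 8 + 8 = 22 ≤ 25, interest score 8 + 14 + 10 = 32.
Robotics + Networks + ML: credit hours 8 + 8 + 7 = 23 ≤ 25, interest score 14 + 10 + 4 = 28.
Best is HCI, Robotics, and Networks with total interest score 32.

32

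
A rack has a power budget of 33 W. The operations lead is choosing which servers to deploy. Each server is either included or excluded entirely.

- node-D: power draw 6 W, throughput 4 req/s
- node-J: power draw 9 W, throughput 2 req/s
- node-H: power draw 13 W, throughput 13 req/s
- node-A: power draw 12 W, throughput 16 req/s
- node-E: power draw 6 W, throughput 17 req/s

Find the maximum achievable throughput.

This is a 0-1 knapsack instance.
node-D + node-J + node-A + node-E: power draw 6 + 9 + 12 + 6 = 33 ≤ 33, throughput 4 + 2 + 16 + 17 = 39.
node-H + node-A + node-E: power draw 13 + 12 + 6 = 31 ≤ 33, throughput 13 + 16 + 17 = 46.
node-D + node-A + node-E: power draw 6 + 12 + 6 = 24 ≤ 33, throughput 4 + 16 + 17 = 37.
Best is node-H, node-A, and node-E with total throughput 46.

46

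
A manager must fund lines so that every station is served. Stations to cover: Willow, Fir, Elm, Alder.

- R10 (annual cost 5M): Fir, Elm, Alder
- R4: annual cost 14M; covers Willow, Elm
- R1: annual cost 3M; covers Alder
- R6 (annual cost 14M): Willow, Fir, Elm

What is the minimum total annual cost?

17

This is an integer covering problem.
The greedy cost-per-new-station heuristic would pick R10 and R4 for 19, but a cheaper cover exists.
Choose R1 and R6: together they cover Willow, Fir, Elm, Alder — every station.
Total annual cost: 3 + 14 = 17.
No cover costs less than 17.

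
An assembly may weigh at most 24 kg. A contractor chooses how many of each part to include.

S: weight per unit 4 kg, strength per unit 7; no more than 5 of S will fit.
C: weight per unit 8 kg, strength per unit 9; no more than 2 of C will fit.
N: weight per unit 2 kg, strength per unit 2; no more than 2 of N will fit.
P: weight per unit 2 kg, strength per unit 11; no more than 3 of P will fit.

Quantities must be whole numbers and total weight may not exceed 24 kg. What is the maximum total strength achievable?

63

P has the best ratio (11/2); taking only P gives at most 3×11 = 33 (stopped by the supply cap of 3).
Mixing does better — 4×S, 1×N, and 3×P: weight 24 ≤ 24, strength 4·7 + 1·2 + 3·11 = 63.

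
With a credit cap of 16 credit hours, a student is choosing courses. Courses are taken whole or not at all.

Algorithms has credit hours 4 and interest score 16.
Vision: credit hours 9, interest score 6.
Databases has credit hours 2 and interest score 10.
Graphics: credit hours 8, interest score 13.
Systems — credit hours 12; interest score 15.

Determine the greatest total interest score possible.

This is a 0-1 knapsack instance.
Algorithms + Vision + Databases: credit hours 4 + 9 + 2 = 15 ≤ 16, interest score 16 + 6 + 10 = 32.
Algorithms + Databases + Graphics: credit hours 4 + 2 + 8 = 14 ≤ 16, interest score 16 + 10 + 13 = 39.
Algorithms + Systems: credit hours 4 + 12 = 16 ≤ 16, interest score 16 + 15 = 31.
Best is Algorithms, Databases, and Graphics with total interest score 39.

39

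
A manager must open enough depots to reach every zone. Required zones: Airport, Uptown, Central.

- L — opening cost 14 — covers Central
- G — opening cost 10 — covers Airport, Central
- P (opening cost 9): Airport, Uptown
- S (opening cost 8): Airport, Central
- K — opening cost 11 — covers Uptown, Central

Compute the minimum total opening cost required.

This is an integer covering problem.
Choose P and S: together they cover Airport, Uptown, Central — every zone.
Total opening cost: 9 + 8 = 17.

17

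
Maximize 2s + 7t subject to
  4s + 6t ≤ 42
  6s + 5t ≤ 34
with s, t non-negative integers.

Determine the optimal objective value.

Relaxing integrality, the LP optimum is 47.60 at (s,t) = (0, 6.8), which is not an integer point.
(s,t)=(0,6): 4·0+6·6=36≤42, 6·0+5·6=30≤34, objective 42.
(s,t)=(1,5): 4·1+6·5=34≤42, 6·1+5·5=31≤34, objective 37.
(s,t)=(0,5): 4·0+6·5=30≤42, 6·0+5·5=25≤34, objective 35.
The best lattice point is (0,6), giving 42.

42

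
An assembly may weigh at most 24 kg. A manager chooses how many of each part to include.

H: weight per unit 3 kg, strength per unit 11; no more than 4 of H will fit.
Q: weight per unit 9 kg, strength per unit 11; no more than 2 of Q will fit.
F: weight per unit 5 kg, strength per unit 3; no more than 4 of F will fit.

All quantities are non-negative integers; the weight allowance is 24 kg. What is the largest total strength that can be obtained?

55

H has the best ratio (11/3); taking only H gives at most 4×11 = 44 (stopped by the supply cap of 4).
Mixing does better — 4×H and 1×Q: weight 21 ≤ 24, strength 4·11 + 1·11 = 55.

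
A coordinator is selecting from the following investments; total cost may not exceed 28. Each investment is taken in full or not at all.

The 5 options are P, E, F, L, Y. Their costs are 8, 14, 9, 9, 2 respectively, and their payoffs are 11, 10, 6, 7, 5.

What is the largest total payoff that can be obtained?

29

Allowing fractional choices, the relaxed optimum would be about 29.4, but investments are indivisible.
P + F + L + Y: cost 8 + 9 + 9 + 2 = 28 ≤ 28, payoff 11 + 6 + 7 + 5 = 29.
P + E + Y: cost 8 + 14 + 2 = 24 ≤ 28, payoff 11 + 10 + 5 = 26.
Best is P, F, L, and Y with total payoff 29.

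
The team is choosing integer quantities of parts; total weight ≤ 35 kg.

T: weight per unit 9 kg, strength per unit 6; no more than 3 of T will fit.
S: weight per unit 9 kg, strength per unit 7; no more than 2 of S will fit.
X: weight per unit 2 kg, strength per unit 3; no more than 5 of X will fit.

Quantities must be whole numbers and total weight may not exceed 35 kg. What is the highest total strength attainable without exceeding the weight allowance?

32

X has the best ratio (3/2); taking only X gives at most 5×3 = 15 (stopped by the supply cap of 5).
Mixing does better — 1×T, 2×S, and 4×X: weight 35 ≤ 35, strength 1·6 + 2·7 + 4·3 = 32.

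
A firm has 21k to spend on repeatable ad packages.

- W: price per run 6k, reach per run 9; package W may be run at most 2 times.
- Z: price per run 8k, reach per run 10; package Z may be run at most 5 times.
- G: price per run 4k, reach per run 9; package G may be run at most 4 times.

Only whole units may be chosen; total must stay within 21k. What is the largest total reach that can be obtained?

37

G has the best ratio (9/4); taking only G gives at most 4×9 = 36 (stopped by the supply cap of 4).
Mixing does better — 1×Z and 3×G: price 20 ≤ 21, reach 1·10 + 3·9 = 37.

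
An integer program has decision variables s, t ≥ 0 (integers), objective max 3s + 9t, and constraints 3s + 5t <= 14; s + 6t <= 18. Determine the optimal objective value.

(s,t)=(1,2) is feasible, giving 21.
(s,t)=(0,2) is feasible, giving 18.
No feasible integer point exceeds 21.

21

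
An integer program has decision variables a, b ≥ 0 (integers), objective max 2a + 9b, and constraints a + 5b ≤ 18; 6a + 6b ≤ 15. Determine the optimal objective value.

The continuous relaxation peaks at (0, 2.5) with value 22.50; rounding to a feasible lattice point costs some objective.
(a,b)=(0,2): 1·0+5·2=10≤18, 6·0+6·2=12≤15, objective 18.
(a,b)=(1,1): 1·1+5·1=6≤18, 6·1+6·1=12≤15, objective 11.
(a,b)=(0,1): 1·0+5·1=5≤18, 6·0+6·1=6≤15, objective 9.
The best lattice point is (0,2), giving 18.

18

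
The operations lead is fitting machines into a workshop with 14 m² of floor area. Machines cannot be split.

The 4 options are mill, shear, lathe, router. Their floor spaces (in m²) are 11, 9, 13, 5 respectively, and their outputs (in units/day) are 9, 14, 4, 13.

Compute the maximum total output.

This is a 0-1 knapsack instance.
router: floor space 5 ≤ 14, output 13.
shear: floor space 9 ≤ 14, output 14.
shear + router: floor space 9 + 5 = 14 ≤ 14, output 14 + 13 = 27.
Best is shear and router with total output 27.

27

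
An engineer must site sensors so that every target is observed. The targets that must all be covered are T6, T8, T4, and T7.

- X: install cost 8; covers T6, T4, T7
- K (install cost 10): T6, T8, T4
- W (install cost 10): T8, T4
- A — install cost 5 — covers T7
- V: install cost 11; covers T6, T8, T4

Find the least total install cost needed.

15

The greedy cost-per-new-target heuristic would pick X and K for 18, but a cheaper cover exists.
Choose K and A: together they cover T6, T8, T4, T7 — every target.
Total install cost: 10 + 5 = 15.
No cover costs less than 15.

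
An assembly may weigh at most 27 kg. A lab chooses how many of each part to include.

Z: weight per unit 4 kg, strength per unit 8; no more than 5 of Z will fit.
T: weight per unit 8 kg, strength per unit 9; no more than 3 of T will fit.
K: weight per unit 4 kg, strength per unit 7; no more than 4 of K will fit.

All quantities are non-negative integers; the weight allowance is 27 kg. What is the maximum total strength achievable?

This is a bounded integer knapsack.
Take 5×Z and 1×K: weight 24 ≤ 27, strength 5·8 + 1·7 = 47.
Z has the best ratio (8/4) and is taken to its limit of 5; remaining capacity is filled optimally with the others.

47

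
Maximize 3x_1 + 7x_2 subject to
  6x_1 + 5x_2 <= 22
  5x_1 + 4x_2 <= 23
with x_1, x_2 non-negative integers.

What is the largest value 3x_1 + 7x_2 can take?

The continuous relaxation peaks at (0, 4.4) with value 30.80; rounding to a feasible lattice point costs some objective.
(x_1,x_2)=(0,4): 6·0+5·4=20≤22, 5·0+4·4=16≤23, objective 28.
(x_1,x_2)=(1,3): 6·1+5·3=21≤22, 5·1+4·3=17≤23, objective 24.
(x_1,x_2)=(0,3): 6·0+5·3=15≤22, 5·0+4·3=12≤23, objective 21.
The best lattice point is (0,4), giving 28.

28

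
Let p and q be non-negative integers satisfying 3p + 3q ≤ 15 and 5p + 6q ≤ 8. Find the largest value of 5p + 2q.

5

(p,q)=(1,0): 3·1+3·0=3≤15, 5·1+6·0=5≤8, objective 5.
(p,q)=(0,1): 3·0+3·1=3≤15, 5·0+6·1=6≤8, objective 2.
(p,q)=(0,0): 3·0+3·0=0≤15, 5·0+6·0=0≤8, objective 0.
Maximum is 5 at (p,q)=(1,0).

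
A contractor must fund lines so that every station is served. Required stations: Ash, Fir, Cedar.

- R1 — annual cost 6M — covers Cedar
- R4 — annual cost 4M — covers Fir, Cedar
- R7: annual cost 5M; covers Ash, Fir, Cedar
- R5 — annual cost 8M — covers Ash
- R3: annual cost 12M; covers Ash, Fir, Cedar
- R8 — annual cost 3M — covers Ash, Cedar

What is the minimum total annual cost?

5

The greedy cost-per-new-station heuristic would pick R8 and R4 for 7, but a cheaper cover exists.
R7 alone covers Ash, Fir, Cedar — every station.
Total annual cost: 5.
No cover costs less than 5.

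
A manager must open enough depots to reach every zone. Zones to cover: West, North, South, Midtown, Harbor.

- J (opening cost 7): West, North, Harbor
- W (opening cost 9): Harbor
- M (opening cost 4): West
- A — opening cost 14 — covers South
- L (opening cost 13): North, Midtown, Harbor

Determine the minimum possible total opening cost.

The greedy cost-per-new-zone heuristic would pick J, L, and A for 34, but a cheaper cover exists.
Choose M, A, and L: together they cover West, North, South, Midtown, Harbor — every zone.
Total opening cost: 4 + 14 + 13 = 31.
No cover costs less than 31.

31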